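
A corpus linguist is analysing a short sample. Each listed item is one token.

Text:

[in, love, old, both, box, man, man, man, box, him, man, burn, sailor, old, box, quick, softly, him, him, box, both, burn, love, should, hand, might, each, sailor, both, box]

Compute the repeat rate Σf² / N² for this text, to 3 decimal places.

0.091

Frequencies: box:5, man:4, both:3, him:3, love:2, old:2, burn:2, sailor:2, in:1, quick:1, softly:1, should:1, hand:1, might:1, each:1
Σf² = 82; N² = 900
Repeat rate = 82 / 900 = 0.091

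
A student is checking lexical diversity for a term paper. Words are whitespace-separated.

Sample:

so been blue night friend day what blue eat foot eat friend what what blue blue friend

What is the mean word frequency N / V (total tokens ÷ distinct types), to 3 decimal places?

N = 17 tokens, V = 9 types.
Mean frequency = N / V = 17 / 9 = 1.889

1.889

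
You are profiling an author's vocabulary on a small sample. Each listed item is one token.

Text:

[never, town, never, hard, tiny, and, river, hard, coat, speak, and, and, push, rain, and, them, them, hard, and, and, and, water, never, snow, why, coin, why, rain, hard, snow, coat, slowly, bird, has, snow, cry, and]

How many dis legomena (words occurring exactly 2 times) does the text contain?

4

Frequencies: and:8, hard:4, never:3, snow:3, coat:2, rain:2, them:2, why:2, town:1, tiny:1, river:1, speak:1, push:1, water:1, coin:1, slowly:1, bird:1, has:1, cry:1
Words with frequency 2: coat, rain, them, why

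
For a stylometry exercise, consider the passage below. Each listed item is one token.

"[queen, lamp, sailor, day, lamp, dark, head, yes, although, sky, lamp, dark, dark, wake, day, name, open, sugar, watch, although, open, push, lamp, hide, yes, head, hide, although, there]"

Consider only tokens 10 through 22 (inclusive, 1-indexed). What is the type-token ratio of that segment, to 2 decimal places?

Segment tokens 10–22: sky, lamp, dark, dark, wake, day, name, open, sugar, watch, although, open, push
Segment N = 13, segment V = 11.
TTR = 11 / 13 = 0.85

0.85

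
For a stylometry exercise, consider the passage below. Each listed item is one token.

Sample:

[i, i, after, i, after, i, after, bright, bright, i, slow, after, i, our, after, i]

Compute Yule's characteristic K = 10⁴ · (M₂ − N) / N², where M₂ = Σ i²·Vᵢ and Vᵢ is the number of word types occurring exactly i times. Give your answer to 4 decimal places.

Frequencies: i:7, after:5, bright:2, slow:1, our:1
N = 16. Frequency spectrum: V_1=2, V_2=1, V_5=1, V_7=1
M₂ = 1²·2 + 2²·1 + 5²·1 + 7²·1 = 80
K = 10000 × (80 − 16) / 16² = 2500.0000

2500.0000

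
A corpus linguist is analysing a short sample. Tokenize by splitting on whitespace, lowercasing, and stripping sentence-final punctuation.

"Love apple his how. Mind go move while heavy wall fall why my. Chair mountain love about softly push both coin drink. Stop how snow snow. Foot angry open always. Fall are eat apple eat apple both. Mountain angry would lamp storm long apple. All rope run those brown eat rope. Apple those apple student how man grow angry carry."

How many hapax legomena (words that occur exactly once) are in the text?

31

Frequencies: apple:6, how:3, angry:3, eat:3, love:2, fall:2, mountain:2, both:2, snow:2, rope:2, those:2, his:1, mind:1, go:1, move:1, while:1, heavy:1, wall:1, why:1, my:1, … (22 more, each freq 1)
Hapax (freq=1): about, all, always, are, brown, carry, chair, coin, drink, foot, go, grow, heavy, his, lamp, long, man, mind, move, my, open, push, run, softly, stop, storm, student, wall, while, why, would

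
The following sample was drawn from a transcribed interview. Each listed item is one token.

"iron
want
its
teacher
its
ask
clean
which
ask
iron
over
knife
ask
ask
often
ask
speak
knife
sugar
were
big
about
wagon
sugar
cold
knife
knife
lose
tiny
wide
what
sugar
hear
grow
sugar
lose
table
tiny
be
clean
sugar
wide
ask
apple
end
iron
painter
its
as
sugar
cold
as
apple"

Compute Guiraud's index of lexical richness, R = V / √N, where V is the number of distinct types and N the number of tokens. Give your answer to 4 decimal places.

N = 53, V = 29.
√N = 7.280110
R = 29 / 7.280110 = 3.9835

3.9835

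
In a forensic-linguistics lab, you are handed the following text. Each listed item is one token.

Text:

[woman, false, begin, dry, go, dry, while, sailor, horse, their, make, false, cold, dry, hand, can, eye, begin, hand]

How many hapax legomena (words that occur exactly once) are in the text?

Frequencies: dry:3, false:2, begin:2, hand:2, woman:1, go:1, while:1, sailor:1, horse:1, their:1, make:1, cold:1, can:1, eye:1
Hapax (freq=1): can, cold, eye, go, horse, make, sailor, their, while, woman

10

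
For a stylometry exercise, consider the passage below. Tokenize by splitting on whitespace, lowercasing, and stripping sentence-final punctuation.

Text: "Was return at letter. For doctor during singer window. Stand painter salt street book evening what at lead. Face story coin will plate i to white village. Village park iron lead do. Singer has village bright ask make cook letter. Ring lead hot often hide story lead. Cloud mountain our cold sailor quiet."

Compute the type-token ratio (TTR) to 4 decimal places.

N = 53 tokens, V = 44 types.
TTR = V / N = 44 / 53 = 0.8302

0.8302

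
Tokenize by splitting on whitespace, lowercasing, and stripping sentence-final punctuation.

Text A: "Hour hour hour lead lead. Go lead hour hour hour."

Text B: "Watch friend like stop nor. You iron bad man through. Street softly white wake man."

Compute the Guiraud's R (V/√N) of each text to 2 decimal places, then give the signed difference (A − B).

-2.66

A: V=3, N=10, R=0.95
B: V=14, N=15, R=3.61
Difference = 0.95 − 3.61 = -2.66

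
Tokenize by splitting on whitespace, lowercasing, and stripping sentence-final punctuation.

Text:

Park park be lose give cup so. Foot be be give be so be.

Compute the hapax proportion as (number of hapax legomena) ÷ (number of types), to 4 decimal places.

Frequencies: be:5, park:2, give:2, so:2, lose:1, cup:1, foot:1
Hapax count = 3; type count = 7.
Ratio = 3 / 7 = 0.4286

0.4286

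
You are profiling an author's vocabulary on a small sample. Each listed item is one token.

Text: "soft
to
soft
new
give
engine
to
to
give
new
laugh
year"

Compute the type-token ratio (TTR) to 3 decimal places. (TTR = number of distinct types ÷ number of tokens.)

N = 12 tokens, V = 7 types.
TTR = V / N = 7 / 12 = 0.583

0.583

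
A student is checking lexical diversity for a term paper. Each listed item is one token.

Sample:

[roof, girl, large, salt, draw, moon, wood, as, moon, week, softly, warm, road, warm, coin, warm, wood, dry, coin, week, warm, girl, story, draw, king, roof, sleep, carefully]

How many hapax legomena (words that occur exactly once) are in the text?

Frequencies: warm:4, roof:2, girl:2, draw:2, moon:2, wood:2, week:2, coin:2, large:1, salt:1, as:1, softly:1, road:1, dry:1, story:1, king:1, sleep:1, carefully:1
Hapax (freq=1): as, carefully, dry, king, large, road, salt, sleep, softly, story

10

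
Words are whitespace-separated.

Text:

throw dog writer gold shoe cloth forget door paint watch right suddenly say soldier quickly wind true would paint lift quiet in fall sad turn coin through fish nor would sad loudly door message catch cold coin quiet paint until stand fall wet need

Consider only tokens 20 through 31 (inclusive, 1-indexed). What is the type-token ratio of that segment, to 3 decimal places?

Segment tokens 20–31: lift, quiet, in, fall, sad, turn, coin, through, fish, nor, would, sad
Segment N = 12, segment V = 11.
TTR = 11 / 12 = 0.917

0.917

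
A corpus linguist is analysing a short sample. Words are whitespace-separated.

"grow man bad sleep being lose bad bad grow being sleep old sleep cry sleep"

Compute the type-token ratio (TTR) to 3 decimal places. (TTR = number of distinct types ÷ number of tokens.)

0.533

N = 15 tokens, V = 8 types.
TTR = V / N = 8 / 15 = 0.533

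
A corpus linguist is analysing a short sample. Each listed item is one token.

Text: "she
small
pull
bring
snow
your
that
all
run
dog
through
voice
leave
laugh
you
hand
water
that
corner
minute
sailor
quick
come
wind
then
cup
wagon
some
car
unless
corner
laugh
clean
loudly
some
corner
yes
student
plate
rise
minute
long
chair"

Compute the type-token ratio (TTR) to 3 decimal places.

N = 43 tokens, V = 37 types.
TTR = V / N = 37 / 43 = 0.860

0.860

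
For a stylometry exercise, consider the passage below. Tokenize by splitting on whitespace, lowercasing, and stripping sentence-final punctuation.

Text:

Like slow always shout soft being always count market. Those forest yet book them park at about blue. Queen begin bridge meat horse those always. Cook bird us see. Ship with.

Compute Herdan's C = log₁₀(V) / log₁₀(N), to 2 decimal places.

0.97

N = 31, V = 28.
log₁₀(V) = 1.447158, log₁₀(N) = 1.491362
C = 1.447158 / 1.491362 = 0.97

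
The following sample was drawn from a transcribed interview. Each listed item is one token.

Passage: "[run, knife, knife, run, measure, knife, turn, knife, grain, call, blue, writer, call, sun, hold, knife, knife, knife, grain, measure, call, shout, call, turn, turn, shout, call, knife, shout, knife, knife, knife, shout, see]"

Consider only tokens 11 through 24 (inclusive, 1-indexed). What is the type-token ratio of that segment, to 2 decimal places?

0.71

Segment tokens 11–24: blue, writer, call, sun, hold, knife, knife, knife, grain, measure, call, shout, call, turn
Segment N = 14, segment V = 10.
TTR = 10 / 14 = 0.71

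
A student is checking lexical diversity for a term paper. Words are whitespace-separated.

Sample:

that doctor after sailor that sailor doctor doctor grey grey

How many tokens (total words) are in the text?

Tokens: that, doctor, after, sailor, that, sailor, doctor, doctor, grey, grey
N = 10

10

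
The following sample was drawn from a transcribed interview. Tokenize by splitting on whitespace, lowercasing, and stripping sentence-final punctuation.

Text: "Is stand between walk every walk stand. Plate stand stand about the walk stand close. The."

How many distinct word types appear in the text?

9

Distinct types: {about, between, close, every, is, plate, stand, the, walk}
V = 9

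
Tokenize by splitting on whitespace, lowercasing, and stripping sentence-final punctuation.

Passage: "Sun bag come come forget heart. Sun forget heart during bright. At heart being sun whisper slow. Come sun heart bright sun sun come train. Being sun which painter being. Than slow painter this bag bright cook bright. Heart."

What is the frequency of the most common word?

7

Frequencies: sun:7, heart:5, come:4, bright:4, being:3, bag:2, forget:2, slow:2, painter:2, during:1, at:1, whisper:1, train:1, which:1, than:1, this:1, cook:1
Most common: 'sun' with frequency 7.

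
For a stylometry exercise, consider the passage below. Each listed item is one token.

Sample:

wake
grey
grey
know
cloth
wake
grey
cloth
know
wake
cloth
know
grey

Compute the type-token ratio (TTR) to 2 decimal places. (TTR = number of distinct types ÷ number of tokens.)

0.31

N = 13 tokens, V = 4 types.
TTR = V / N = 4 / 13 = 0.31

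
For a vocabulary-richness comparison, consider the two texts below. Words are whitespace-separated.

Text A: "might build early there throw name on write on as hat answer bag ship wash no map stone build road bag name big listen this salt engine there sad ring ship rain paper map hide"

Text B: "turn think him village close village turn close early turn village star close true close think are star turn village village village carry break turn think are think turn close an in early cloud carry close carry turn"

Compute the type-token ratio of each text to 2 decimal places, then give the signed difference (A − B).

0.43

TTR(A) = 28/35 = 0.80
TTR(B) = 14/38 = 0.37
Difference = 0.80 − 0.37 = 0.43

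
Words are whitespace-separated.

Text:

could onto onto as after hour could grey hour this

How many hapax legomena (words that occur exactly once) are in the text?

Frequencies: could:2, onto:2, hour:2, as:1, after:1, grey:1, this:1
Hapax (freq=1): after, as, grey, this

4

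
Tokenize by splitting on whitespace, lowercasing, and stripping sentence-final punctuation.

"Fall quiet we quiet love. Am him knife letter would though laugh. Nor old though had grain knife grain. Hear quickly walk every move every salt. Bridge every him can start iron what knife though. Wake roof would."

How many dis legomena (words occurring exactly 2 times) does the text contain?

Frequencies: knife:3, though:3, every:3, quiet:2, him:2, would:2, grain:2, fall:1, we:1, love:1, am:1, letter:1, laugh:1, nor:1, old:1, had:1, hear:1, quickly:1, walk:1, move:1, … (8 more, each freq 1)
Words with frequency 2: grain, him, quiet, would

4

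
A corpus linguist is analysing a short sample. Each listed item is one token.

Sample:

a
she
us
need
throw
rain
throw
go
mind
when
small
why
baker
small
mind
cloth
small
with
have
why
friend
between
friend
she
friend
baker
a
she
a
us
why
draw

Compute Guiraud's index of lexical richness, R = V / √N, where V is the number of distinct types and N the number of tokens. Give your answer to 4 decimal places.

3.1820

N = 32, V = 18.
√N = 5.656854
R = 18 / 5.656854 = 3.1820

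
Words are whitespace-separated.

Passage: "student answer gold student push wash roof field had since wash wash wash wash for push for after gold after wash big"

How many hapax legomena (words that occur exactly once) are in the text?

Frequencies: wash:6, student:2, gold:2, push:2, for:2, after:2, answer:1, roof:1, field:1, had:1, since:1, big:1
Hapax (freq=1): answer, big, field, had, roof, since

6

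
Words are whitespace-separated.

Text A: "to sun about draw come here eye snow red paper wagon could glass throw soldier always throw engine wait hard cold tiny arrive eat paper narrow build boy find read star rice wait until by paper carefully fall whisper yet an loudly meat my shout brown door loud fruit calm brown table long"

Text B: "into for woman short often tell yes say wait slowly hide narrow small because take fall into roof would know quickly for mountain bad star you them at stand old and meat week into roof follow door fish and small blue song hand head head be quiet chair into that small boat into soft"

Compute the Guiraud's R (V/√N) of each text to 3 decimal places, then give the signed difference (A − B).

0.605

A: V=48, N=53, R=6.593
B: V=44, N=54, R=5.988
Difference = 6.593 − 5.988 = 0.605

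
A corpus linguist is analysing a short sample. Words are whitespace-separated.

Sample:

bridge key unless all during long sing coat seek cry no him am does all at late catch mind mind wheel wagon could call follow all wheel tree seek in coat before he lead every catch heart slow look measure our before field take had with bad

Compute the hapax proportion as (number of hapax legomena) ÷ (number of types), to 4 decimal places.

0.8205

Frequencies: all:3, coat:2, seek:2, catch:2, mind:2, wheel:2, before:2, bridge:1, key:1, unless:1, during:1, long:1, sing:1, cry:1, no:1, him:1, am:1, does:1, at:1, late:1, … (19 more, each freq 1)
Hapax count = 32; type count = 39.
Ratio = 32 / 39 = 0.8205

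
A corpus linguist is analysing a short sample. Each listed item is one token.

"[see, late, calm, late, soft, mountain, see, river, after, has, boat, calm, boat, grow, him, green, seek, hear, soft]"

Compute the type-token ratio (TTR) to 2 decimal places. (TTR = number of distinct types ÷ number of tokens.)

0.74

N = 19 tokens, V = 14 types.
TTR = V / N = 14 / 19 = 0.74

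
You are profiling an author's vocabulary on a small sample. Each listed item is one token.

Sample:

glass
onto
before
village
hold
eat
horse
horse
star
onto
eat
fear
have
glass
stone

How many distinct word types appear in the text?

11

Distinct types: {before, eat, fear, glass, have, hold, horse, onto, star, stone, village}
V = 11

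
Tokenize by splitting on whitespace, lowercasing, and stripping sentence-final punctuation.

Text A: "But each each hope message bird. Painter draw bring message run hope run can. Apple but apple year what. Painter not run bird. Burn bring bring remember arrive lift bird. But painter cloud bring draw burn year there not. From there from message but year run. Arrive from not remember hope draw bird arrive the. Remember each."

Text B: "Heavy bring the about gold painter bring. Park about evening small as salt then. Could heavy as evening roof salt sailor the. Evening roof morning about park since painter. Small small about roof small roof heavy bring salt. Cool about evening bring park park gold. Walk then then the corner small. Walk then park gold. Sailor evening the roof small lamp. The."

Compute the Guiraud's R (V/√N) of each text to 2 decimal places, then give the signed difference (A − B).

A: V=22, N=57, R=2.91
B: V=21, N=62, R=2.67
Difference = 2.91 − 2.67 = 0.24

0.24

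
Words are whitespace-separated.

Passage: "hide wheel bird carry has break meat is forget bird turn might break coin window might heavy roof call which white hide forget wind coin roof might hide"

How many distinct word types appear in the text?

Distinct types: {bird, break, call, carry, coin, forget, has, heavy, hide, is, meat, might, roof, turn, wheel, which, white, wind, window}
V = 19

19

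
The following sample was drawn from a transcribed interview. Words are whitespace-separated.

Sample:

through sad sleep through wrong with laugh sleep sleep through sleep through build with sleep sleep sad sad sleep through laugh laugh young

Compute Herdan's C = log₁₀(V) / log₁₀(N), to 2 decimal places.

N = 23, V = 8.
log₁₀(V) = 0.903090, log₁₀(N) = 1.361728
C = 0.903090 / 1.361728 = 0.66

0.66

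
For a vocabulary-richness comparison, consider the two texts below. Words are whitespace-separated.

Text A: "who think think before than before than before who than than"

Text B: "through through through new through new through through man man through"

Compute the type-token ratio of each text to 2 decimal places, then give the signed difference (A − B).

0.09

TTR(A) = 4/11 = 0.36
TTR(B) = 3/11 = 0.27
Difference = 0.36 − 0.27 = 0.09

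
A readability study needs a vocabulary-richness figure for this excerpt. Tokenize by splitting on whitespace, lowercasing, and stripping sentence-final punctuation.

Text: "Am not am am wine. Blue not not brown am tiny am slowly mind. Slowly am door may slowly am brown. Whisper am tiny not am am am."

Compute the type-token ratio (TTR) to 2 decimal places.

N = 28 tokens, V = 11 types.
TTR = V / N = 11 / 28 = 0.39

0.39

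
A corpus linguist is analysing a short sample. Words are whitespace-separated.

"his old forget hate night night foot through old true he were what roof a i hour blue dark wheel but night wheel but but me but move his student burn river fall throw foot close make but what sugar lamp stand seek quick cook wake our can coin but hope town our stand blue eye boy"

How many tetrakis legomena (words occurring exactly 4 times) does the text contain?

0

Frequencies: but:6, night:3, his:2, old:2, foot:2, what:2, blue:2, wheel:2, stand:2, our:2, forget:1, hate:1, through:1, true:1, he:1, were:1, roof:1, a:1, i:1, hour:1, … (22 more, each freq 1)
Words with frequency 4: (none)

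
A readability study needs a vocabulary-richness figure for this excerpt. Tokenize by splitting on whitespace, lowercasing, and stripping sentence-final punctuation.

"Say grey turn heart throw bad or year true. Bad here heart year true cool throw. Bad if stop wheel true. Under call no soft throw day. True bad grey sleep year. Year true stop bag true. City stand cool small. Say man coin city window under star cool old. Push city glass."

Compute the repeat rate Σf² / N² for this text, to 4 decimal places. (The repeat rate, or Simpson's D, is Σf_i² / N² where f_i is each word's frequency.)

Frequencies: true:6, bad:4, year:4, throw:3, cool:3, city:3, say:2, grey:2, heart:2, stop:2, under:2, turn:1, or:1, here:1, if:1, wheel:1, call:1, no:1, soft:1, day:1, … (11 more, each freq 1)
Σf² = 135; N² = 2809
Repeat rate = 135 / 2809 = 0.0481

0.0481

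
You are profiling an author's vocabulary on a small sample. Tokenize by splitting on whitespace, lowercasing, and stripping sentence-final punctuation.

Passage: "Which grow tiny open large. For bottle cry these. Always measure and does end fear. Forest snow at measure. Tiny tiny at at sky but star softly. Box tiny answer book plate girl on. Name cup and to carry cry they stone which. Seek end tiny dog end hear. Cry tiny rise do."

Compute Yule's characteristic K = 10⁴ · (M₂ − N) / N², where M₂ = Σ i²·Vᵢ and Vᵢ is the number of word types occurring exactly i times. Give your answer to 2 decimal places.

Frequencies: tiny:6, cry:3, end:3, at:3, which:2, measure:2, and:2, grow:1, open:1, large:1, for:1, bottle:1, these:1, always:1, does:1, fear:1, forest:1, snow:1, sky:1, but:1, … (19 more, each freq 1)
N = 53. Frequency spectrum: V_1=32, V_2=3, V_3=3, V_6=1
M₂ = 1²·32 + 2²·3 + 3²·3 + 6²·1 = 107
K = 10000 × (107 − 53) / 53² = 192.24

192.24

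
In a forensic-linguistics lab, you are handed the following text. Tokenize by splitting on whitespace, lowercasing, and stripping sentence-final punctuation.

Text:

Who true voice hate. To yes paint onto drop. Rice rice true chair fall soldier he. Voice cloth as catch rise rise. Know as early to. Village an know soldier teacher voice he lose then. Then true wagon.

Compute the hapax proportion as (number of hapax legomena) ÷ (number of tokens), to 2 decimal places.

0.42

Frequencies: true:3, voice:3, to:2, rice:2, soldier:2, he:2, as:2, rise:2, know:2, then:2, who:1, hate:1, yes:1, paint:1, onto:1, drop:1, chair:1, fall:1, cloth:1, catch:1, … (6 more, each freq 1)
Hapax count = 16; token count = 38.
Ratio = 16 / 38 = 0.42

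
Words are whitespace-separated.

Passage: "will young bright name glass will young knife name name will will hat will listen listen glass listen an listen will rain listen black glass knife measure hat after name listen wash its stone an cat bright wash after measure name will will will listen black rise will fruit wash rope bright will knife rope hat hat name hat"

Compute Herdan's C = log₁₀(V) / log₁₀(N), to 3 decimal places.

N = 59, V = 20.
log₁₀(V) = 1.301030, log₁₀(N) = 1.770852
C = 1.301030 / 1.770852 = 0.735

0.735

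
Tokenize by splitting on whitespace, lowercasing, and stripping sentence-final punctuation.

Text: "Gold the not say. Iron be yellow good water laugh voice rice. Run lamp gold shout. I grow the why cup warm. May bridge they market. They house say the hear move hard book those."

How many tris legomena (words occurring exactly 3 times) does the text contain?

1

Frequencies: the:3, gold:2, say:2, they:2, not:1, iron:1, be:1, yellow:1, good:1, water:1, laugh:1, voice:1, rice:1, run:1, lamp:1, shout:1, i:1, grow:1, why:1, cup:1, … (10 more, each freq 1)
Words with frequency 3: the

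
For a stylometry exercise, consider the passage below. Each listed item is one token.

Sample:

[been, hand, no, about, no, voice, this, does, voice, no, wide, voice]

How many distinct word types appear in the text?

Distinct types: {about, been, does, hand, no, this, voice, wide}
V = 8

8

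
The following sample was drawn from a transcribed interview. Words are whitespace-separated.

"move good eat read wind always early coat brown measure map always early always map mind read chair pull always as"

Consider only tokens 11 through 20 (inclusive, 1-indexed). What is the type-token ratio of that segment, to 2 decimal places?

0.70

Segment tokens 11–20: map, always, early, always, map, mind, read, chair, pull, always
Segment N = 10, segment V = 7.
TTR = 7 / 10 = 0.70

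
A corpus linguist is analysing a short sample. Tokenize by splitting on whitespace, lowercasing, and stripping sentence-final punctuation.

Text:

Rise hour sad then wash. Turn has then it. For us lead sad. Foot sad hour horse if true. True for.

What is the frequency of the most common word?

3

Frequencies: sad:3, hour:2, then:2, for:2, true:2, rise:1, wash:1, turn:1, has:1, it:1, us:1, lead:1, foot:1, horse:1, if:1
Most common: 'sad' with frequency 3.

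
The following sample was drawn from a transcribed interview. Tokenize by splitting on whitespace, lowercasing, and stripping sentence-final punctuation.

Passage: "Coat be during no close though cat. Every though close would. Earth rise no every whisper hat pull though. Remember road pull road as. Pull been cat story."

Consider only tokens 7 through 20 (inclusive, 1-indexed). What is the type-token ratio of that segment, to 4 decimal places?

0.8571

Segment tokens 7–20: cat, every, though, close, would, earth, rise, no, every, whisper, hat, pull, though, remember
Segment N = 14, segment V = 12.
TTR = 12 / 14 = 0.8571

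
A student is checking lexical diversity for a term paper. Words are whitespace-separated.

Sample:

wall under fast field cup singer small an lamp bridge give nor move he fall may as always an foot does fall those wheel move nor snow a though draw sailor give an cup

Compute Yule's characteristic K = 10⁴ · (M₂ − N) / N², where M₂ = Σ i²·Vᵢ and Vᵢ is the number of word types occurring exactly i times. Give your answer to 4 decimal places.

Frequencies: an:3, cup:2, give:2, nor:2, move:2, fall:2, wall:1, under:1, fast:1, field:1, singer:1, small:1, lamp:1, bridge:1, he:1, may:1, as:1, always:1, foot:1, does:1, … (7 more, each freq 1)
N = 34. Frequency spectrum: V_1=21, V_2=5, V_3=1
M₂ = 1²·21 + 2²·5 + 3²·1 = 50
K = 10000 × (50 − 34) / 34² = 138.4083

138.4083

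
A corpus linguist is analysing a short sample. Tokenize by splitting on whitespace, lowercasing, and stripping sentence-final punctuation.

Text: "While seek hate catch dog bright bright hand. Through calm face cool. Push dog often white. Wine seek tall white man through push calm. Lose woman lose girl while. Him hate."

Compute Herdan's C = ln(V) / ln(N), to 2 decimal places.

N = 31, V = 21.
ln(V) = 3.044522, ln(N) = 3.433987
C = 3.044522 / 3.433987 = 0.89

0.89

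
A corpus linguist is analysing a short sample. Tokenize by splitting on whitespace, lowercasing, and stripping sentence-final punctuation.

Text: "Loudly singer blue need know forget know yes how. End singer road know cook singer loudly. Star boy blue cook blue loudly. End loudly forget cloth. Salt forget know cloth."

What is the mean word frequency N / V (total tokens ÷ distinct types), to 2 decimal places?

N = 30 tokens, V = 15 types.
Mean frequency = N / V = 30 / 15 = 2.00

2.00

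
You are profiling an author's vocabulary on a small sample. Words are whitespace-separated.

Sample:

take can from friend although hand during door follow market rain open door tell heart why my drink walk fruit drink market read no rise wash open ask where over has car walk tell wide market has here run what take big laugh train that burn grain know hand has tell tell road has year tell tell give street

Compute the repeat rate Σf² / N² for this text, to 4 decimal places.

Frequencies: tell:6, has:4, market:3, take:2, hand:2, door:2, open:2, drink:2, walk:2, can:1, from:1, friend:1, although:1, during:1, follow:1, rain:1, heart:1, why:1, my:1, fruit:1, … (23 more, each freq 1)
Σf² = 119; N² = 3481
Repeat rate = 119 / 3481 = 0.0342

0.0342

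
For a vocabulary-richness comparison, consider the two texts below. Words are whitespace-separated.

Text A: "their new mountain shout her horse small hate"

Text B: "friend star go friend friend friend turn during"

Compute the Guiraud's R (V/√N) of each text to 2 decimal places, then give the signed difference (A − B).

1.06

A: V=8, N=8, R=2.83
B: V=5, N=8, R=1.77
Difference = 2.83 − 1.77 = 1.06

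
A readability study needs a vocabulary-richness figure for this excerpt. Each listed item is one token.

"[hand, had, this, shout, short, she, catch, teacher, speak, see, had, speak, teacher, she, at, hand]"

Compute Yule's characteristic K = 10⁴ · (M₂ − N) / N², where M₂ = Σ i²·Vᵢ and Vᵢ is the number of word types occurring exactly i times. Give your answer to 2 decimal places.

Frequencies: hand:2, had:2, she:2, teacher:2, speak:2, this:1, shout:1, short:1, catch:1, see:1, at:1
N = 16. Frequency spectrum: V_1=6, V_2=5
M₂ = 1²·6 + 2²·5 = 26
K = 10000 × (26 − 16) / 16² = 390.63

390.63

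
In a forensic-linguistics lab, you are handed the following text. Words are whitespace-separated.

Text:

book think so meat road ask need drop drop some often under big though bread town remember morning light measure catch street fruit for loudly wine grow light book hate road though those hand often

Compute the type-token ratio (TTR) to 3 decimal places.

0.829

N = 35 tokens, V = 29 types.
TTR = V / N = 29 / 35 = 0.829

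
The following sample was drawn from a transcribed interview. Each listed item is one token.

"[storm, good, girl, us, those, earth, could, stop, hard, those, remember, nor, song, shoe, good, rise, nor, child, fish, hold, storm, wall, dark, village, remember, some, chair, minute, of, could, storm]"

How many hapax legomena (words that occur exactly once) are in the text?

Frequencies: storm:3, good:2, those:2, could:2, remember:2, nor:2, girl:1, us:1, earth:1, stop:1, hard:1, song:1, shoe:1, rise:1, child:1, fish:1, hold:1, wall:1, dark:1, village:1, … (4 more, each freq 1)
Hapax (freq=1): chair, child, dark, earth, fish, girl, hard, hold, minute, of, rise, shoe, some, song, stop, us, village, wall

18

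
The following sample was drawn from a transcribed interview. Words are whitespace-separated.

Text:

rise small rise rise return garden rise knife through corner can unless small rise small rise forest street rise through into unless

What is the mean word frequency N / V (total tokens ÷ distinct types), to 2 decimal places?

1.83

N = 22 tokens, V = 12 types.
Mean frequency = N / V = 22 / 12 = 1.83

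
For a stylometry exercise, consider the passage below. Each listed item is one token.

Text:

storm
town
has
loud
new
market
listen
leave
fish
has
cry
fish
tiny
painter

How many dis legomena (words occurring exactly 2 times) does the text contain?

2

Frequencies: has:2, fish:2, storm:1, town:1, loud:1, new:1, market:1, listen:1, leave:1, cry:1, tiny:1, painter:1
Words with frequency 2: fish, has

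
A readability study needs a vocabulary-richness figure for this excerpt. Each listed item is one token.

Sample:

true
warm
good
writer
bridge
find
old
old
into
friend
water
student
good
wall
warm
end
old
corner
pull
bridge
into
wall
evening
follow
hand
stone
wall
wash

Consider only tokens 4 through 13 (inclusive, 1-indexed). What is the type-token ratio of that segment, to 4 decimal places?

Segment tokens 4–13: writer, bridge, find, old, old, into, friend, water, student, good
Segment N = 10, segment V = 9.
TTR = 9 / 10 = 0.9000

0.9000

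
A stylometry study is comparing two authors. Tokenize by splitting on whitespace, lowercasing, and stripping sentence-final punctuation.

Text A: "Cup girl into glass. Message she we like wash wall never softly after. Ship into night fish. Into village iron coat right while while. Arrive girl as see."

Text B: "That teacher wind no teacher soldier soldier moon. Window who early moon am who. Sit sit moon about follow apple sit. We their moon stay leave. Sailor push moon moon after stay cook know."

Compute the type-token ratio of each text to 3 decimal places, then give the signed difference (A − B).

0.181

TTR(A) = 24/28 = 0.857
TTR(B) = 23/34 = 0.676
Difference = 0.857 − 0.676 = 0.181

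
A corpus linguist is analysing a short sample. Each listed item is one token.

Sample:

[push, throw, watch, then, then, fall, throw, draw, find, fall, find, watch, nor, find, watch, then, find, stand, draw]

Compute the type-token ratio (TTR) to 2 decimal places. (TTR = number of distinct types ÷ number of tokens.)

N = 19 tokens, V = 9 types.
TTR = V / N = 9 / 19 = 0.47

0.47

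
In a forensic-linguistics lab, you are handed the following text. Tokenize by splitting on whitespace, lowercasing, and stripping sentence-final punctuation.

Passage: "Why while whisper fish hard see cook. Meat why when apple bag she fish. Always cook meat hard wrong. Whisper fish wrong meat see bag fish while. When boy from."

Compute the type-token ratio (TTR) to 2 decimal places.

0.53

N = 30 tokens, V = 16 types.
TTR = V / N = 16 / 30 = 0.53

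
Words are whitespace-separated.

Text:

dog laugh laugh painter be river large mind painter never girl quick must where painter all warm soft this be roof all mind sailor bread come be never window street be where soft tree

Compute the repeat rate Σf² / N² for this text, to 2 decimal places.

Frequencies: be:4, painter:3, laugh:2, mind:2, never:2, where:2, all:2, soft:2, dog:1, river:1, large:1, girl:1, quick:1, must:1, warm:1, this:1, roof:1, sailor:1, bread:1, come:1, … (3 more, each freq 1)
Σf² = 64; N² = 1156
Repeat rate = 64 / 1156 = 0.06

0.06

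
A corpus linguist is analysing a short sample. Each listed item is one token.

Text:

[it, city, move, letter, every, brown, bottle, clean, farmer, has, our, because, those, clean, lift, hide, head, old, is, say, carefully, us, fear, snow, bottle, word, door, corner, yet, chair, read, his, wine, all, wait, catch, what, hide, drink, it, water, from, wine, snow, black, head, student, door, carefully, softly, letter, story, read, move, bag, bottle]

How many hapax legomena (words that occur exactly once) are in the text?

Frequencies: bottle:3, it:2, move:2, letter:2, clean:2, hide:2, head:2, carefully:2, snow:2, door:2, read:2, wine:2, city:1, every:1, brown:1, farmer:1, has:1, our:1, because:1, those:1, … (23 more, each freq 1)
Hapax (freq=1): all, bag, because, black, brown, catch, chair, city, corner, drink, every, farmer, fear, from, has, his, is, lift, old, our, say, softly, story, student, those, us, wait, water, what, word, yet

31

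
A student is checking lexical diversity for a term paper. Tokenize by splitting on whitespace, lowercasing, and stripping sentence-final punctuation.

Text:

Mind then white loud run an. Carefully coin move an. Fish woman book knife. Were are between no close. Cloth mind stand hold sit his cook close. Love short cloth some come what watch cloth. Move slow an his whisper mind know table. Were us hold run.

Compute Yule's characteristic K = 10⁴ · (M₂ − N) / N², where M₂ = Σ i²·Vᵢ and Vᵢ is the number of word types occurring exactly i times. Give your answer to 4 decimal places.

135.8081

Frequencies: mind:3, an:3, cloth:3, run:2, move:2, were:2, close:2, hold:2, his:2, then:1, white:1, loud:1, carefully:1, coin:1, fish:1, woman:1, book:1, knife:1, are:1, between:1, … (15 more, each freq 1)
N = 47. Frequency spectrum: V_1=26, V_2=6, V_3=3
M₂ = 1²·26 + 2²·6 + 3²·3 = 77
K = 10000 × (77 − 47) / 47² = 135.8081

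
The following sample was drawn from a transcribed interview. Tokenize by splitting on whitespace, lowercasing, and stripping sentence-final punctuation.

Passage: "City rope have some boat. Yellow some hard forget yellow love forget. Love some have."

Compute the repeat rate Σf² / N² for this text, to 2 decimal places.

0.13

Frequencies: some:3, have:2, yellow:2, forget:2, love:2, city:1, rope:1, boat:1, hard:1
Σf² = 29; N² = 225
Repeat rate = 29 / 225 = 0.13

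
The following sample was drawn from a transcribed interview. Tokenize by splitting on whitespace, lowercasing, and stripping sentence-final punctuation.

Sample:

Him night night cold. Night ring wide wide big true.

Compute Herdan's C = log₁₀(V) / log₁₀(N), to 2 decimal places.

0.85

N = 10, V = 7.
log₁₀(V) = 0.845098, log₁₀(N) = 1.000000
C = 0.845098 / 1.000000 = 0.85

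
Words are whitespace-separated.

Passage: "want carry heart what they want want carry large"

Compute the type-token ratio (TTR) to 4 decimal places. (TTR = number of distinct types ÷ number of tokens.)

0.6667

N = 9 tokens, V = 6 types.
TTR = V / N = 6 / 9 = 0.6667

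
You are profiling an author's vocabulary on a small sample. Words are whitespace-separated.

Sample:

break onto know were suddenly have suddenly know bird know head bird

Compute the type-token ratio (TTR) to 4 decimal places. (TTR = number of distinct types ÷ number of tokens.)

N = 12 tokens, V = 8 types.
TTR = V / N = 8 / 12 = 0.6667

0.6667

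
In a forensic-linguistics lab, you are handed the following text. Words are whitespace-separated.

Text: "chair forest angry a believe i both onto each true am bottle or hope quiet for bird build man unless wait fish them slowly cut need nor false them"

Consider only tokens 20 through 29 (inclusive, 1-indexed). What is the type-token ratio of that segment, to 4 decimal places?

0.9000

Segment tokens 20–29: unless, wait, fish, them, slowly, cut, need, nor, false, them
Segment N = 10, segment V = 9.
TTR = 9 / 10 = 0.9000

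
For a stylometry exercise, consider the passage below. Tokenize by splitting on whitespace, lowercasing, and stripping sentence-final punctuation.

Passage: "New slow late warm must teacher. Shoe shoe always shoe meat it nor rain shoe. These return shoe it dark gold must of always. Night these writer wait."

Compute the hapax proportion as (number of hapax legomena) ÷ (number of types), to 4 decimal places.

0.7500

Frequencies: shoe:5, must:2, always:2, it:2, these:2, new:1, slow:1, late:1, warm:1, teacher:1, meat:1, nor:1, rain:1, return:1, dark:1, gold:1, of:1, night:1, writer:1, wait:1
Hapax count = 15; type count = 20.
Ratio = 15 / 20 = 0.7500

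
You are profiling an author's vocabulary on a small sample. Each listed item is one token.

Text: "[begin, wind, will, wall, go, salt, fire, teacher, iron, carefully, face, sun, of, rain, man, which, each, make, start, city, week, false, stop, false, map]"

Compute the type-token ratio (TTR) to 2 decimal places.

N = 25 tokens, V = 24 types.
TTR = V / N = 24 / 25 = 0.96

0.96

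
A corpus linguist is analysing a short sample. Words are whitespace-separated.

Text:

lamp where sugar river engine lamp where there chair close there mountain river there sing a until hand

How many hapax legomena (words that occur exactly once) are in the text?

9

Frequencies: there:3, lamp:2, where:2, river:2, sugar:1, engine:1, chair:1, close:1, mountain:1, sing:1, a:1, until:1, hand:1
Hapax (freq=1): a, chair, close, engine, hand, mountain, sing, sugar, until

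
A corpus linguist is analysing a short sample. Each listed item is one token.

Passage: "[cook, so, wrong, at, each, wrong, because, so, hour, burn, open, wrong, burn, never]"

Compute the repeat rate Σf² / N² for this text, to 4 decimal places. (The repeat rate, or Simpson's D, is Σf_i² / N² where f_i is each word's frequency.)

0.1224

Frequencies: wrong:3, so:2, burn:2, cook:1, at:1, each:1, because:1, hour:1, open:1, never:1
Σf² = 24; N² = 196
Repeat rate = 24 / 196 = 0.1224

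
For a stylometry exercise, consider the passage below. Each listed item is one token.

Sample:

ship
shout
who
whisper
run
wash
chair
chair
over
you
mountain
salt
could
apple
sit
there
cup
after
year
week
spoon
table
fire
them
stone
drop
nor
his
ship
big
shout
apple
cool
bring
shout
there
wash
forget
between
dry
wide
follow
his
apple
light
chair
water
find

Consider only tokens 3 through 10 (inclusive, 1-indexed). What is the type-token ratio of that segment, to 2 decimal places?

0.88

Segment tokens 3–10: who, whisper, run, wash, chair, chair, over, you
Segment N = 8, segment V = 7.
TTR = 7 / 8 = 0.88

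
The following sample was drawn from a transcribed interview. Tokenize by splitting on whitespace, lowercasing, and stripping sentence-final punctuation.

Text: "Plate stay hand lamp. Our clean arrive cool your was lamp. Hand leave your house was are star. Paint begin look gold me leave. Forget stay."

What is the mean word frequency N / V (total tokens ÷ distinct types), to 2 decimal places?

N = 26 tokens, V = 20 types.
Mean frequency = N / V = 26 / 20 = 1.30

1.30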